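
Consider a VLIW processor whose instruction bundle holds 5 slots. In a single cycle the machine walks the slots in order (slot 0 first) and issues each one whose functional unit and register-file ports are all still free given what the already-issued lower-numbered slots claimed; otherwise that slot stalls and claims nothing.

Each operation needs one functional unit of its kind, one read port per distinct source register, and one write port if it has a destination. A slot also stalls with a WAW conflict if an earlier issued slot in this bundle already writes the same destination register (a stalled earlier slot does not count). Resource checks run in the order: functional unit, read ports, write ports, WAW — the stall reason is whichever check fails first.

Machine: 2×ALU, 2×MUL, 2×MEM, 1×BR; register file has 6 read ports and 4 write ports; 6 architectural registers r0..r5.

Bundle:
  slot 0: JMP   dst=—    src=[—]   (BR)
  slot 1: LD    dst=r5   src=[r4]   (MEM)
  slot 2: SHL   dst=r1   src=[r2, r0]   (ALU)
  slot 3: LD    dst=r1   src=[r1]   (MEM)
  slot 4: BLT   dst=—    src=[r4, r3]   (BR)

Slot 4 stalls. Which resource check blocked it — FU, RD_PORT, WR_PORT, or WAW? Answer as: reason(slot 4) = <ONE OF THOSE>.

reason(slot 4) = FU

#0 BR src=- dispatched  <A:2 Mu:2 Ld:2 B:0 rd:6 wr:4>
#1 MEM src=r4 dispatched  <A:2 Mu:2 Ld:1 B:0 rd:5 wr:3>
#2 ALU src=r2,r0 dispatched  <A:1 Mu:2 Ld:1 B:0 rd:3 wr:2>
#3 MEM src=r1 held:WAW  <A:1 Mu:2 Ld:1 B:0 rd:3 wr:2>
#4 BR src=r4,r3 held:FU  <A:1 Mu:2 Ld:1 B:0 rd:3 wr:2>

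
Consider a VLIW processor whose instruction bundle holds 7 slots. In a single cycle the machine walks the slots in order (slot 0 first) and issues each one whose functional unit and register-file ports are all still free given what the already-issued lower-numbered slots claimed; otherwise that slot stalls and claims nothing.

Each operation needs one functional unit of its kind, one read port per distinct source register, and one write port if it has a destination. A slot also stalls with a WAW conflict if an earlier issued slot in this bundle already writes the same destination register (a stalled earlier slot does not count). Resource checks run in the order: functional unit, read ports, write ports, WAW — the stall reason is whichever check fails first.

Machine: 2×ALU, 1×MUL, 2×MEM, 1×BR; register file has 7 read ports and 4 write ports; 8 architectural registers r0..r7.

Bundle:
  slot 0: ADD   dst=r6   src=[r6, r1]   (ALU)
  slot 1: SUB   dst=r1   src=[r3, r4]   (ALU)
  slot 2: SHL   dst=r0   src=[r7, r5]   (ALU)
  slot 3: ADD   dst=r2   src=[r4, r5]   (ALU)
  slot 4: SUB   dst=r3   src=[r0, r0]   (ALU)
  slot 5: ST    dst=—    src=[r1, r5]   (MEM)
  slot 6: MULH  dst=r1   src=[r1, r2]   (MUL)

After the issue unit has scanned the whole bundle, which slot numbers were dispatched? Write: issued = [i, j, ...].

[0] ALU needs rd=2 wr=1: ok; after: ALU=1 MUL=1 MEM=2 BR=1, R=5, W=3
[1] ALU needs rd=2 wr=1: ok; after: ALU=0 MUL=1 MEM=2 BR=1, R=3, W=2
[2] ALU needs rd=2 wr=1: FU; after: ALU=0 MUL=1 MEM=2 BR=1, R=3, W=2
[3] ALU needs rd=2 wr=1: FU; after: ALU=0 MUL=1 MEM=2 BR=1, R=3, W=2
[4] ALU needs rd=1 wr=1: FU; after: ALU=0 MUL=1 MEM=2 BR=1, R=3, W=2
[5] MEM needs rd=2 wr=0: ok; after: ALU=0 MUL=1 MEM=1 BR=1, R=1, W=2
[6] MUL needs rd=2 wr=1: RD_PORT; after: ALU=0 MUL=1 MEM=1 BR=1, R=1, W=2

issued = [0, 1, 5]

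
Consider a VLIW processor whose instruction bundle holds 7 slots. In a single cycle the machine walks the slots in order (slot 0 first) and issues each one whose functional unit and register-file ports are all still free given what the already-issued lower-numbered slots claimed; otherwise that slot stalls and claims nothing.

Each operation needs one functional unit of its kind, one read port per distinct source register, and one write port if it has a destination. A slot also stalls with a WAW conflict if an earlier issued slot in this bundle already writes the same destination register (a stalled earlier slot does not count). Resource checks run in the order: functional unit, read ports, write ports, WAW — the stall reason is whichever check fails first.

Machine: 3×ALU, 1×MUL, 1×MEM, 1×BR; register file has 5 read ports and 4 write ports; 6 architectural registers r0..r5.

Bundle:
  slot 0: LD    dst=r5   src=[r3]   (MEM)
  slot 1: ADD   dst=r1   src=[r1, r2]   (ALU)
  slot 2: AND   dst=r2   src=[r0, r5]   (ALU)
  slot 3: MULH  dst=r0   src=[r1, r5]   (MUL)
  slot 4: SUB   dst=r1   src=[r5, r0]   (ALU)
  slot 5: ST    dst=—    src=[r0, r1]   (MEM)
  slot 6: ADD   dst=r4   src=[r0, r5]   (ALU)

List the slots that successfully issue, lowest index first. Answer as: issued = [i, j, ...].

issued = [0, 1, 2]

  0. MEM→r5 ⇒ go  {3A/1Mu/0Ld/1B | 4r 3w}
  1. ALU→r1 ⇒ go  {2A/1Mu/0Ld/1B | 2r 2w}
  2. ALU→r2 ⇒ go  {1A/1Mu/0Ld/1B | 0r 1w}
  3. MUL→r0 ⇒ no(RD_PORT)  {1A/1Mu/0Ld/1B | 0r 1w}
  4. ALU→r1 ⇒ no(RD_PORT)  {1A/1Mu/0Ld/1B | 0r 1w}
  5. MEM ⇒ no(FU)  {1A/1Mu/0Ld/1B | 0r 1w}
  6. ALU→r4 ⇒ no(RD_PORT)  {1A/1Mu/0Ld/1B | 0r 1w}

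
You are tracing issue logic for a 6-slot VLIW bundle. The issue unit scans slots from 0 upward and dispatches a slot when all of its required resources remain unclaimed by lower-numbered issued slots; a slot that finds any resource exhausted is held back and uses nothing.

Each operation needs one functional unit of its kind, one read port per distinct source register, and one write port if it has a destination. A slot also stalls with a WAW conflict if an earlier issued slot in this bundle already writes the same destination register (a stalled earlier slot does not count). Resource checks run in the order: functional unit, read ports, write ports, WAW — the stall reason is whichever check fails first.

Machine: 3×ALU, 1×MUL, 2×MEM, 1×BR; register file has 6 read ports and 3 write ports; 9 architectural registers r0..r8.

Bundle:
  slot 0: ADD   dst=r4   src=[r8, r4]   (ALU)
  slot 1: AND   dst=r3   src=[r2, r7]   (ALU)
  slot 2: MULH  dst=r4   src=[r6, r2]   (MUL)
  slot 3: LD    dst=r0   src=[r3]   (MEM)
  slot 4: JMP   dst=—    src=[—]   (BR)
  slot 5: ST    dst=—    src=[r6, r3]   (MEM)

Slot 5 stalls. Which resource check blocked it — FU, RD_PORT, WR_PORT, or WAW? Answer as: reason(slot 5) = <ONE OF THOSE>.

[0] ALU needs rd=2 wr=1: ok; after: ALU=2 MUL=1 MEM=2 BR=1, R=4, W=2
[1] ALU needs rd=2 wr=1: ok; after: ALU=1 MUL=1 MEM=2 BR=1, R=2, W=1
[2] MUL needs rd=2 wr=1: WAW; after: ALU=1 MUL=1 MEM=2 BR=1, R=2, W=1
[3] MEM needs rd=1 wr=1: ok; after: ALU=1 MUL=1 MEM=1 BR=1, R=1, W=0
[4] BR needs rd=0 wr=0: ok; after: ALU=1 MUL=1 MEM=1 BR=0, R=1, W=0
[5] MEM needs rd=2 wr=0: RD_PORT; after: ALU=1 MUL=1 MEM=1 BR=0, R=1, W=0

reason(slot 5) = RD_PORT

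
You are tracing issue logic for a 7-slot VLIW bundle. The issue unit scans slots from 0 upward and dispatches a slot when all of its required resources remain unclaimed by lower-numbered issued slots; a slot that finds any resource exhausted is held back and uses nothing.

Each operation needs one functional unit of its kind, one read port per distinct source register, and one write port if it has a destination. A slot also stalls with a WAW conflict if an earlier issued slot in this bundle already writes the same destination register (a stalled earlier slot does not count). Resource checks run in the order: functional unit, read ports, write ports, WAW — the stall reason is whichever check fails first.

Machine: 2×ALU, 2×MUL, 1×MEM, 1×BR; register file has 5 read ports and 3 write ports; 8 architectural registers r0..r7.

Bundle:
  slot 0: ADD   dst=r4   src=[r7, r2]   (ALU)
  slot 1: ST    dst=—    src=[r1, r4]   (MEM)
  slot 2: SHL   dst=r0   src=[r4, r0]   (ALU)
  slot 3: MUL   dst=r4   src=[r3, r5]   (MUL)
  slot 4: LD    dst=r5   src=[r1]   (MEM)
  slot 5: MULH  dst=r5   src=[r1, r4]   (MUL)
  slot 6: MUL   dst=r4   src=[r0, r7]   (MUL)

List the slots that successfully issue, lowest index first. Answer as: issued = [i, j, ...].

issued = [0, 1]

  0. ALU→r4 ⇒ go  {1A/2Mu/1Ld/1B | 3r 2w}
  1. MEM ⇒ go  {1A/2Mu/0Ld/1B | 1r 2w}
  2. ALU→r0 ⇒ no(RD_PORT)  {1A/2Mu/0Ld/1B | 1r 2w}
  3. MUL→r4 ⇒ no(RD_PORT)  {1A/2Mu/0Ld/1B | 1r 2w}
  4. MEM→r5 ⇒ no(FU)  {1A/2Mu/0Ld/1B | 1r 2w}
  5. MUL→r5 ⇒ no(RD_PORT)  {1A/2Mu/0Ld/1B | 1r 2w}
  6. MUL→r4 ⇒ no(RD_PORT)  {1A/2Mu/0Ld/1B | 1r 2w}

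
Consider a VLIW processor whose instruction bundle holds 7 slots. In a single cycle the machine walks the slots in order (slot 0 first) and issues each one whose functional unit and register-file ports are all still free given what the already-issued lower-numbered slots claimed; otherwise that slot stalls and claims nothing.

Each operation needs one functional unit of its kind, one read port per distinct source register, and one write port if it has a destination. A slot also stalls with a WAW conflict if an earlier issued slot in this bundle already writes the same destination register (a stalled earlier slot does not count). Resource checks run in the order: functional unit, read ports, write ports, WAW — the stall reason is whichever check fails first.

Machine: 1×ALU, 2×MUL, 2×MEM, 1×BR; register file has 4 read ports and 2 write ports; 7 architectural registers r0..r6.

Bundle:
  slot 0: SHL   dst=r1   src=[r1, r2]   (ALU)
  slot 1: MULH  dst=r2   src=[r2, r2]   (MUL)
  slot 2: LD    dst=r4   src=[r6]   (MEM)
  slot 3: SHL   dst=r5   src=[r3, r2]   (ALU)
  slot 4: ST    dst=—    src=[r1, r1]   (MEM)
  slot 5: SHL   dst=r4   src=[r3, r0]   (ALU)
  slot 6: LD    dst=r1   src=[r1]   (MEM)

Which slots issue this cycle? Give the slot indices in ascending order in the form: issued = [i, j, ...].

  0. ALU→r1 ⇒ go  {0A/2Mu/2Ld/1B | 2r 1w}
  1. MUL→r2 ⇒ go  {0A/1Mu/2Ld/1B | 1r 0w}
  2. MEM→r4 ⇒ no(WR_PORT)  {0A/1Mu/2Ld/1B | 1r 0w}
  3. ALU→r5 ⇒ no(FU)  {0A/1Mu/2Ld/1B | 1r 0w}
  4. MEM ⇒ go  {0A/1Mu/1Ld/1B | 0r 0w}
  5. ALU→r4 ⇒ no(FU)  {0A/1Mu/1Ld/1B | 0r 0w}
  6. MEM→r1 ⇒ no(RD_PORT)  {0A/1Mu/1Ld/1B | 0r 0w}

issued = [0, 1, 4]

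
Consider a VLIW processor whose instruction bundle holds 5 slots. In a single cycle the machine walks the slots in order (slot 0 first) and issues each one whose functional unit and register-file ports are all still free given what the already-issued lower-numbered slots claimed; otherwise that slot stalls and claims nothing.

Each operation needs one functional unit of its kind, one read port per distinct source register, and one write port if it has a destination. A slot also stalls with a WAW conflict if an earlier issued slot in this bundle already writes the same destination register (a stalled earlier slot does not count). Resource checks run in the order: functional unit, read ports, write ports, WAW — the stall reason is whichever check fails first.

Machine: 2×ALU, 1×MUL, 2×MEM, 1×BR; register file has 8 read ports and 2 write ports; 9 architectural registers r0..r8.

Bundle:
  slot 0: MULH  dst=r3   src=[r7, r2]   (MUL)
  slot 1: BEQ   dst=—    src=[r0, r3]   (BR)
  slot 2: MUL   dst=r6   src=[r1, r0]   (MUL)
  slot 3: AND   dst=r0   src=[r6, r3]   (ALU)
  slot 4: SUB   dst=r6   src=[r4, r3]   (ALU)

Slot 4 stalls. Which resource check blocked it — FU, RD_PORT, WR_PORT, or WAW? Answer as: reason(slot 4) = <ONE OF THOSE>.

#0 MUL src=r7,r2 dispatched  <A:2 Mu:0 Ld:2 B:1 rd:6 wr:1>
#1 BR src=r0,r3 dispatched  <A:2 Mu:0 Ld:2 B:0 rd:4 wr:1>
#2 MUL src=r1,r0 held:FU  <A:2 Mu:0 Ld:2 B:0 rd:4 wr:1>
#3 ALU src=r6,r3 dispatched  <A:1 Mu:0 Ld:2 B:0 rd:2 wr:0>
#4 ALU src=r4,r3 held:WR_PORT  <A:1 Mu:0 Ld:2 B:0 rd:2 wr:0>

reason(slot 4) = WR_PORT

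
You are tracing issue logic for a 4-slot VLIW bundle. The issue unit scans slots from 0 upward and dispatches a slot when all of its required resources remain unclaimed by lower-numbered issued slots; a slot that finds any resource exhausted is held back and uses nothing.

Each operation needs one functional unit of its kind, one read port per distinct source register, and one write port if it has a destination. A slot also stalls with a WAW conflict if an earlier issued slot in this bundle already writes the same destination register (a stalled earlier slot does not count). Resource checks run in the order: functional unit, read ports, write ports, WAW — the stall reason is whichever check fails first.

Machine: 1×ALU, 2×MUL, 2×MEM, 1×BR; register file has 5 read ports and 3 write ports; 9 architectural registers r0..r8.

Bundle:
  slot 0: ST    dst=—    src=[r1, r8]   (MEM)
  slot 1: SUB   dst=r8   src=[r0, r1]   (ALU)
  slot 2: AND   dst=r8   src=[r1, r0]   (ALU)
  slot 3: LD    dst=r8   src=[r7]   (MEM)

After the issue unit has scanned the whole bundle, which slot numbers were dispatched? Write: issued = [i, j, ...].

(0) want 1×MEM +2rd +0wr — yes → AL1|MU2|ME1|BR1|rd3|wr3
(1) want 1×ALU +2rd +1wr — yes → AL0|MU2|ME1|BR1|rd1|wr2
(2) want 1×ALU +2rd +1wr — FU → AL0|MU2|ME1|BR1|rd1|wr2
(3) want 1×MEM +1rd +1wr — WAW → AL0|MU2|ME1|BR1|rd1|wr2

issued = [0, 1]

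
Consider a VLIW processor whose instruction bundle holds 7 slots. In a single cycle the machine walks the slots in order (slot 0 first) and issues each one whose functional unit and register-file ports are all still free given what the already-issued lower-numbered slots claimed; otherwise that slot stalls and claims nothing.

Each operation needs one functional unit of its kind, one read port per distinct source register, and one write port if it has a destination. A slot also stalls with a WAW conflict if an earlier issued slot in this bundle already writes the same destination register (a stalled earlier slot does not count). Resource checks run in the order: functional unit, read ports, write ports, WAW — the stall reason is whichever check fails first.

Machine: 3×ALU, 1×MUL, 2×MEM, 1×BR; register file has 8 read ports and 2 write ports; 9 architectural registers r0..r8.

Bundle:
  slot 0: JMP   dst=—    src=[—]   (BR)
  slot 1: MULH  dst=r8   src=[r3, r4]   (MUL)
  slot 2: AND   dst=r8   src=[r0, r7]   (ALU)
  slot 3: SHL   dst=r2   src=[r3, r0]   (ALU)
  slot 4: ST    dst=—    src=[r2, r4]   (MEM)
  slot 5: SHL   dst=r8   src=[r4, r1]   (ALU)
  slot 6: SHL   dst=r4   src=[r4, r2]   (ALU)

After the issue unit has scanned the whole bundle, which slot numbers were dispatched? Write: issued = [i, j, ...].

issued = [0, 1, 3, 4]

(0) want 1×BR +0rd +0wr — yes → AL3|MU1|ME2|BR0|rd8|wr2
(1) want 1×MUL +2rd +1wr — yes → AL3|MU0|ME2|BR0|rd6|wr1
(2) want 1×ALU +2rd +1wr — WAW → AL3|MU0|ME2|BR0|rd6|wr1
(3) want 1×ALU +2rd +1wr — yes → AL2|MU0|ME2|BR0|rd4|wr0
(4) want 1×MEM +2rd +0wr — yes → AL2|MU0|ME1|BR0|rd2|wr0
(5) want 1×ALU +2rd +1wr — WR_PORT → AL2|MU0|ME1|BR0|rd2|wr0
(6) want 1×ALU +2rd +1wr — WR_PORT → AL2|MU0|ME1|BR0|rd2|wr0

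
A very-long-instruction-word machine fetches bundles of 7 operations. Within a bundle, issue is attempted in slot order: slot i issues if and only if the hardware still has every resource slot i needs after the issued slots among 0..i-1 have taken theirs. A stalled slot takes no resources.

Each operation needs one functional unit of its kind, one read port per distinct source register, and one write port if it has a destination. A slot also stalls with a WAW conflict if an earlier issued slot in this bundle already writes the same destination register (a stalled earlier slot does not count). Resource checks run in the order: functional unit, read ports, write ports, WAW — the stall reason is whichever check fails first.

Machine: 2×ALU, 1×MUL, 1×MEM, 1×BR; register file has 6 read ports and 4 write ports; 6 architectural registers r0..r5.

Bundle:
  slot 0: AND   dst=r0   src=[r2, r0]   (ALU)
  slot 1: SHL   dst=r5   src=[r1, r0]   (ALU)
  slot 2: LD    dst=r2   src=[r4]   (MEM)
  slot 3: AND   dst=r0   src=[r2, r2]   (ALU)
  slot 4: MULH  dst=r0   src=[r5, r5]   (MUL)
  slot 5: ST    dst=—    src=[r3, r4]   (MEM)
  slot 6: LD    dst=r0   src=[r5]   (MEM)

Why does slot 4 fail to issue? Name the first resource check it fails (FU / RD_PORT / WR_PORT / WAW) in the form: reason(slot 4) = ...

(0) want 1×ALU +2rd +1wr — yes → AL1|MU1|ME1|BR1|rd4|wr3
(1) want 1×ALU +2rd +1wr — yes → AL0|MU1|ME1|BR1|rd2|wr2
(2) want 1×MEM +1rd +1wr — yes → AL0|MU1|ME0|BR1|rd1|wr1
(3) want 1×ALU +1rd +1wr — FU → AL0|MU1|ME0|BR1|rd1|wr1
(4) want 1×MUL +1rd +1wr — WAW → AL0|MU1|ME0|BR1|rd1|wr1
(5) want 1×MEM +2rd +0wr — FU → AL0|MU1|ME0|BR1|rd1|wr1
(6) want 1×MEM +1rd +1wr — FU → AL0|MU1|ME0|BR1|rd1|wr1

reason(slot 4) = WAW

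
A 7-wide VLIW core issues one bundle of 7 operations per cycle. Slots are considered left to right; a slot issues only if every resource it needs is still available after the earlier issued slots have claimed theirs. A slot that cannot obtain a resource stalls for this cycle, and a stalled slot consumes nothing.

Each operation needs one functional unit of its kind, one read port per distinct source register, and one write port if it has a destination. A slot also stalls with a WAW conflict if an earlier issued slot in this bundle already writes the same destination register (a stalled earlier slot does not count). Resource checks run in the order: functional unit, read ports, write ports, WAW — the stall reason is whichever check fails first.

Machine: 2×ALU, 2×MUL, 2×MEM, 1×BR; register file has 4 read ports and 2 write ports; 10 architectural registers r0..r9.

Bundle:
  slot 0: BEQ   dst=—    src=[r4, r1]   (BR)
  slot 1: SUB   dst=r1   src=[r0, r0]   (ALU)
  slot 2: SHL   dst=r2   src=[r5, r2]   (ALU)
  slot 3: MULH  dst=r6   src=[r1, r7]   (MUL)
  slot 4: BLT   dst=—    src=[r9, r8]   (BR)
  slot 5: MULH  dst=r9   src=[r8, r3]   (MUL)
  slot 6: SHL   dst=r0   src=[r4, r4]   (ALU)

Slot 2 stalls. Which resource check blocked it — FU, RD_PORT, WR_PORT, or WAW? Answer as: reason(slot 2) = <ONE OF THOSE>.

reason(slot 2) = RD_PORT

slot 0 (BR): ISSUE — free A2,Mu2,Ld2,B0 rp2 wp2
slot 1 (ALU): ISSUE — free A1,Mu2,Ld2,B0 rp1 wp1
slot 2 (ALU): stall RD_PORT — free A1,Mu2,Ld2,B0 rp1 wp1
slot 3 (MUL): stall RD_PORT — free A1,Mu2,Ld2,B0 rp1 wp1
slot 4 (BR): stall FU — free A1,Mu2,Ld2,B0 rp1 wp1
slot 5 (MUL): stall RD_PORT — free A1,Mu2,Ld2,B0 rp1 wp1
slot 6 (ALU): ISSUE — free A0,Mu2,Ld2,B0 rp0 wp0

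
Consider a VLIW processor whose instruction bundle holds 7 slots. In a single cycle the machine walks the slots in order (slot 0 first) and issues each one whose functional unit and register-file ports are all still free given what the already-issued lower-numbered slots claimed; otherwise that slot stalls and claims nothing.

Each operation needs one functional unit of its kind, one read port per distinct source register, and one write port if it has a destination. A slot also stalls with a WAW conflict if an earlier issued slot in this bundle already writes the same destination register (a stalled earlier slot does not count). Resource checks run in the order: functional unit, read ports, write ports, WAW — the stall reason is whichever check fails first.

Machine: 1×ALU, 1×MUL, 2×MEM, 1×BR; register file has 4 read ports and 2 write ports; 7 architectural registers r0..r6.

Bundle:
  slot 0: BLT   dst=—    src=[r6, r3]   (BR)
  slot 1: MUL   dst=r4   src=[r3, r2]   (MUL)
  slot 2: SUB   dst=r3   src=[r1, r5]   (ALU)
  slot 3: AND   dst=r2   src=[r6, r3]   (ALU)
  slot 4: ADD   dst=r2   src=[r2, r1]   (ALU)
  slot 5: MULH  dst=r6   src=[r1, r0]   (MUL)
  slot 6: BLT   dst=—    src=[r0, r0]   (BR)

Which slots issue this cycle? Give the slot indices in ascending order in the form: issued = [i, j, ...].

issued = [0, 1]

(0) want 1×BR +2rd +0wr — yes → AL1|MU1|ME2|BR0|rd2|wr2
(1) want 1×MUL +2rd +1wr — yes → AL1|MU0|ME2|BR0|rd0|wr1
(2) want 1×ALU +2rd +1wr — RD_PORT → AL1|MU0|ME2|BR0|rd0|wr1
(3) want 1×ALU +2rd +1wr — RD_PORT → AL1|MU0|ME2|BR0|rd0|wr1
(4) want 1×ALU +2rd +1wr — RD_PORT → AL1|MU0|ME2|BR0|rd0|wr1
(5) want 1×MUL +2rd +1wr — FU → AL1|MU0|ME2|BR0|rd0|wr1
(6) want 1×BR +1rd +0wr — FU → AL1|MU0|ME2|BR0|rd0|wr1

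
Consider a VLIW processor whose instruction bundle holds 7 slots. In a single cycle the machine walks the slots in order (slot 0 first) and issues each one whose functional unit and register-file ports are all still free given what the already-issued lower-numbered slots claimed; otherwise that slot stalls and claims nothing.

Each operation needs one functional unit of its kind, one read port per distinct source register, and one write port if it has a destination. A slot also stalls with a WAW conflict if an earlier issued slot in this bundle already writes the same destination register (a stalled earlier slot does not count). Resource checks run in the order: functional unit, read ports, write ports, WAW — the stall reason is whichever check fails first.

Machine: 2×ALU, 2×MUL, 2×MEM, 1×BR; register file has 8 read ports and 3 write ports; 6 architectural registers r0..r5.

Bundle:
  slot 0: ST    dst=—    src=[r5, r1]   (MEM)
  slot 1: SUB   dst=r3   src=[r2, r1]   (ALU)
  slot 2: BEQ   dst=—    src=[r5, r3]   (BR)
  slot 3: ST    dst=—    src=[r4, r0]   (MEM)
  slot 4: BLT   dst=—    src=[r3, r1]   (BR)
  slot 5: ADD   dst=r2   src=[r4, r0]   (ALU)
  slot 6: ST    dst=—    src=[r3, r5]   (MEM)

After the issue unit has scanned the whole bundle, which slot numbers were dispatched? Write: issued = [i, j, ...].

issued = [0, 1, 2, 3]

#0 MEM src=r5,r1 dispatched  <A:2 Mu:2 Ld:1 B:1 rd:6 wr:3>
#1 ALU src=r2,r1 dispatched  <A:1 Mu:2 Ld:1 B:1 rd:4 wr:2>
#2 BR src=r5,r3 dispatched  <A:1 Mu:2 Ld:1 B:0 rd:2 wr:2>
#3 MEM src=r4,r0 dispatched  <A:1 Mu:2 Ld:0 B:0 rd:0 wr:2>
#4 BR src=r3,r1 held:FU  <A:1 Mu:2 Ld:0 B:0 rd:0 wr:2>
#5 ALU src=r4,r0 held:RD_PORT  <A:1 Mu:2 Ld:0 B:0 rd:0 wr:2>
#6 MEM src=r3,r5 held:FU  <A:1 Mu:2 Ld:0 B:0 rd:0 wr:2>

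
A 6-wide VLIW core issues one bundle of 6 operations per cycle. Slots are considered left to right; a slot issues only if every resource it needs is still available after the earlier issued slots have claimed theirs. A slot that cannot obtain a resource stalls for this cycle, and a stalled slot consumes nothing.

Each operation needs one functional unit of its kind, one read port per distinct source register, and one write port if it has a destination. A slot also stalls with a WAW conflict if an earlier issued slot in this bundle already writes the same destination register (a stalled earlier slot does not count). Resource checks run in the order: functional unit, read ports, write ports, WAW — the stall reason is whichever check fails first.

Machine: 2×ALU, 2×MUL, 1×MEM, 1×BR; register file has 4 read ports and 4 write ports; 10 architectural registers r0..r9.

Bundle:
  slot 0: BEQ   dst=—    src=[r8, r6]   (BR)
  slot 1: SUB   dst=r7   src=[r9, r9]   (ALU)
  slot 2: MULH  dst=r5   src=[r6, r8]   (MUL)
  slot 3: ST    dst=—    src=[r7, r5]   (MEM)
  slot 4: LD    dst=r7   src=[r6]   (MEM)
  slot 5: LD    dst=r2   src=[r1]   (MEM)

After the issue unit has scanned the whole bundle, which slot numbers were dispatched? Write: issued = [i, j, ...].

issued = [0, 1, 5]

#0 BR src=r8,r6 dispatched  <A:2 Mu:2 Ld:1 B:0 rd:2 wr:4>
#1 ALU src=r9,r9 dispatched  <A:1 Mu:2 Ld:1 B:0 rd:1 wr:3>
#2 MUL src=r6,r8 held:RD_PORT  <A:1 Mu:2 Ld:1 B:0 rd:1 wr:3>
#3 MEM src=r7,r5 held:RD_PORT  <A:1 Mu:2 Ld:1 B:0 rd:1 wr:3>
#4 MEM src=r6 held:WAW  <A:1 Mu:2 Ld:1 B:0 rd:1 wr:3>
#5 MEM src=r1 dispatched  <A:1 Mu:2 Ld:0 B:0 rd:0 wr:2>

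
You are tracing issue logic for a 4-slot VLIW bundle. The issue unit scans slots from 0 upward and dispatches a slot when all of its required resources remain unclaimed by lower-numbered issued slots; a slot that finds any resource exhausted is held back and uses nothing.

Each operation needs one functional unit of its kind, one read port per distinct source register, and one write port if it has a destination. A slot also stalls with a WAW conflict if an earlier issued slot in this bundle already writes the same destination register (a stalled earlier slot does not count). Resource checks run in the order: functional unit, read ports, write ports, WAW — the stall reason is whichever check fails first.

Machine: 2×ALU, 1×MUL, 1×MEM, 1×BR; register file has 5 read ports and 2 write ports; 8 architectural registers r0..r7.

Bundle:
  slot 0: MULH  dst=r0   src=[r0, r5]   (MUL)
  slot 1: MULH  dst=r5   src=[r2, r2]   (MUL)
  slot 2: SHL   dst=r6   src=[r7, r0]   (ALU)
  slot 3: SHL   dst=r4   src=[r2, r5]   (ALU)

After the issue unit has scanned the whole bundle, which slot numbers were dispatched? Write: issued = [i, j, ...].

issued = [0, 2]

#0 MUL src=r0,r5 dispatched  <A:2 Mu:0 Ld:1 B:1 rd:3 wr:1>
#1 MUL src=r2,r2 held:FU  <A:2 Mu:0 Ld:1 B:1 rd:3 wr:1>
#2 ALU src=r7,r0 dispatched  <A:1 Mu:0 Ld:1 B:1 rd:1 wr:0>
#3 ALU src=r2,r5 held:RD_PORT  <A:1 Mu:0 Ld:1 B:1 rd:1 wr:0>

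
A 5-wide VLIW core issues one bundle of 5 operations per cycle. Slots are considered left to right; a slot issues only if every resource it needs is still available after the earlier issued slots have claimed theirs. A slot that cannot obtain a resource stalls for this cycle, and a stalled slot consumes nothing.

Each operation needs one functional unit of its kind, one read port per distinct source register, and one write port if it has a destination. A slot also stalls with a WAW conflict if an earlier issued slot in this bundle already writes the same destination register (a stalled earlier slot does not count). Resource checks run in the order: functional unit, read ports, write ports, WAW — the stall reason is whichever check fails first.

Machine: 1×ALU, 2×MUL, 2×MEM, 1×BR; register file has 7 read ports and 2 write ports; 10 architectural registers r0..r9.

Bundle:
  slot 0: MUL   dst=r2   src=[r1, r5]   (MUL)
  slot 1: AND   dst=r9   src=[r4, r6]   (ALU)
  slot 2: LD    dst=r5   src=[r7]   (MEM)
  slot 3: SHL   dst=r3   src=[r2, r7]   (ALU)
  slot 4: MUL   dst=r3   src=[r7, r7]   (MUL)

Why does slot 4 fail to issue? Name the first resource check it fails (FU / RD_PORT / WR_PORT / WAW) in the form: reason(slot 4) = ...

reason(slot 4) = WR_PORT

  0. MUL→r2 ⇒ go  {1A/1Mu/2Ld/1B | 5r 1w}
  1. ALU→r9 ⇒ go  {0A/1Mu/2Ld/1B | 3r 0w}
  2. MEM→r5 ⇒ no(WR_PORT)  {0A/1Mu/2Ld/1B | 3r 0w}
  3. ALU→r3 ⇒ no(FU)  {0A/1Mu/2Ld/1B | 3r 0w}
  4. MUL→r3 ⇒ no(WR_PORT)  {0A/1Mu/2Ld/1B | 3r 0w}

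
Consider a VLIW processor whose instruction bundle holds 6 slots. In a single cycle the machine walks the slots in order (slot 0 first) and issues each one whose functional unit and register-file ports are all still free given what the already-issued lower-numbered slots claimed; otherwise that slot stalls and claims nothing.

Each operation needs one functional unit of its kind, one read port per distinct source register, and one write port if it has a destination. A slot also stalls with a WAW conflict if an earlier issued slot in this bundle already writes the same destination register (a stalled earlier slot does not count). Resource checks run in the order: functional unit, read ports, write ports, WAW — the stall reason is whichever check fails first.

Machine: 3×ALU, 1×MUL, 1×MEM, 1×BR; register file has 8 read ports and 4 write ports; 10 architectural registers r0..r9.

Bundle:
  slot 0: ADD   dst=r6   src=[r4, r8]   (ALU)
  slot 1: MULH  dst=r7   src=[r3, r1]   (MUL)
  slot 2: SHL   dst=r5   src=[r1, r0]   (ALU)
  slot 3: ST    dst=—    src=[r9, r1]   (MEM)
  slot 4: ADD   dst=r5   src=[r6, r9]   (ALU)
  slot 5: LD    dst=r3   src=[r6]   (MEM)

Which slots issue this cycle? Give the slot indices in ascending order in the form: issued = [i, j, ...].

  0. ALU→r6 ⇒ go  {2A/1Mu/1Ld/1B | 6r 3w}
  1. MUL→r7 ⇒ go  {2A/0Mu/1Ld/1B | 4r 2w}
  2. ALU→r5 ⇒ go  {1A/0Mu/1Ld/1B | 2r 1w}
  3. MEM ⇒ go  {1A/0Mu/0Ld/1B | 0r 1w}
  4. ALU→r5 ⇒ no(RD_PORT)  {1A/0Mu/0Ld/1B | 0r 1w}
  5. MEM→r3 ⇒ no(FU)  {1A/0Mu/0Ld/1B | 0r 1w}

issued = [0, 1, 2, 3]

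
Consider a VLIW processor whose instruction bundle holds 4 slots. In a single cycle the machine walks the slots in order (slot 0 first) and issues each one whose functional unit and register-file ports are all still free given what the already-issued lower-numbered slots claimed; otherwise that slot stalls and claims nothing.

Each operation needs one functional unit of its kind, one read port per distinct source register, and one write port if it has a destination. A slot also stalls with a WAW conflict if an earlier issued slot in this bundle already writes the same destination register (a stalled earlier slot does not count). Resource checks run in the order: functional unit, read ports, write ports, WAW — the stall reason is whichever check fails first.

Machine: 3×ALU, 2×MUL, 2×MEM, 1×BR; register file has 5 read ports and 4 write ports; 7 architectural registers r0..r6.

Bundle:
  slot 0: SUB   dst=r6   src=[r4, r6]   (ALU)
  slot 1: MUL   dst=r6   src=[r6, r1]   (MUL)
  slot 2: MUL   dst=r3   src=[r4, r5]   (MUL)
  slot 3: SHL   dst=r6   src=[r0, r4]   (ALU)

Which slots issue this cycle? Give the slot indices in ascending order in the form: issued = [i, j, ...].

(0) want 1×ALU +2rd +1wr — yes → AL2|MU2|ME2|BR1|rd3|wr3
(1) want 1×MUL +2rd +1wr — WAW → AL2|MU2|ME2|BR1|rd3|wr3
(2) want 1×MUL +2rd +1wr — yes → AL2|MU1|ME2|BR1|rd1|wr2
(3) want 1×ALU +2rd +1wr — RD_PORT → AL2|MU1|ME2|BR1|rd1|wr2

issued = [0, 2]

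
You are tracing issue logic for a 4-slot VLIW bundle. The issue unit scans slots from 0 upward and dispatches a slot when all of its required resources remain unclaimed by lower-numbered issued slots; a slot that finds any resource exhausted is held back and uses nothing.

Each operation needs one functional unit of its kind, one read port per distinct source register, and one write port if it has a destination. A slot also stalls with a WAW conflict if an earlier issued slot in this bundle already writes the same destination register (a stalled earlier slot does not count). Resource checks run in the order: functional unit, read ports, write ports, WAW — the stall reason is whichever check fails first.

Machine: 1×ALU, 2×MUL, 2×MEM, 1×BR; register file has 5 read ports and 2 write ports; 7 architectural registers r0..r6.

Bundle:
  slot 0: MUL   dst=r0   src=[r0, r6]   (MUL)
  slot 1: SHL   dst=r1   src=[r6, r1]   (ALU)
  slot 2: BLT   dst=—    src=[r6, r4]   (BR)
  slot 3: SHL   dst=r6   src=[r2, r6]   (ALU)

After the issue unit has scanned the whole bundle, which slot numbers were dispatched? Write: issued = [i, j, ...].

slot 0 (MUL): ISSUE — free A1,Mu1,Ld2,B1 rp3 wp1
slot 1 (ALU): ISSUE — free A0,Mu1,Ld2,B1 rp1 wp0
slot 2 (BR): stall RD_PORT — free A0,Mu1,Ld2,B1 rp1 wp0
slot 3 (ALU): stall FU — free A0,Mu1,Ld2,B1 rp1 wp0

issued = [0, 1]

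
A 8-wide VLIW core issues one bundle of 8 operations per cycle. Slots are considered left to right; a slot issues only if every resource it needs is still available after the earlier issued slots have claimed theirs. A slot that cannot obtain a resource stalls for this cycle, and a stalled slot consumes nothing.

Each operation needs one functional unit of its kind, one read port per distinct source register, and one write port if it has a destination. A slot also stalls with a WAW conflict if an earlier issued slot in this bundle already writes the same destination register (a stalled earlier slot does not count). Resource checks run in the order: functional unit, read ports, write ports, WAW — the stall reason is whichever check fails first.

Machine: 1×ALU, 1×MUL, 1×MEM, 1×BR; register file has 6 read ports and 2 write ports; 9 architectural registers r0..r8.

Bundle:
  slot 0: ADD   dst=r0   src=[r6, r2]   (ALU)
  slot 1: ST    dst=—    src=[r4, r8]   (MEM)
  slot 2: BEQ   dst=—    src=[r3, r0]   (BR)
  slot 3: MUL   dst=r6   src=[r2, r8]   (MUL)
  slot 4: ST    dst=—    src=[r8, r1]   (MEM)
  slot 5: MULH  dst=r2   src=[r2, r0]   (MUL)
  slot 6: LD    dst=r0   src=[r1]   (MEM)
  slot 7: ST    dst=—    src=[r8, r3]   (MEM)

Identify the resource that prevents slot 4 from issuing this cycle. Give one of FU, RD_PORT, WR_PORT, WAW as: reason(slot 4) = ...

(0) want 1×ALU +2rd +1wr — yes → AL0|MU1|ME1|BR1|rd4|wr1
(1) want 1×MEM +2rd +0wr — yes → AL0|MU1|ME0|BR1|rd2|wr1
(2) want 1×BR +2rd +0wr — yes → AL0|MU1|ME0|BR0|rd0|wr1
(3) want 1×MUL +2rd +1wr — RD_PORT → AL0|MU1|ME0|BR0|rd0|wr1
(4) want 1×MEM +2rd +0wr — FU → AL0|MU1|ME0|BR0|rd0|wr1
(5) want 1×MUL +2rd +1wr — RD_PORT → AL0|MU1|ME0|BR0|rd0|wr1
(6) want 1×MEM +1rd +1wr — FU → AL0|MU1|ME0|BR0|rd0|wr1
(7) want 1×MEM +2rd +0wr — FU → AL0|MU1|ME0|BR0|rd0|wr1

reason(slot 4) = FU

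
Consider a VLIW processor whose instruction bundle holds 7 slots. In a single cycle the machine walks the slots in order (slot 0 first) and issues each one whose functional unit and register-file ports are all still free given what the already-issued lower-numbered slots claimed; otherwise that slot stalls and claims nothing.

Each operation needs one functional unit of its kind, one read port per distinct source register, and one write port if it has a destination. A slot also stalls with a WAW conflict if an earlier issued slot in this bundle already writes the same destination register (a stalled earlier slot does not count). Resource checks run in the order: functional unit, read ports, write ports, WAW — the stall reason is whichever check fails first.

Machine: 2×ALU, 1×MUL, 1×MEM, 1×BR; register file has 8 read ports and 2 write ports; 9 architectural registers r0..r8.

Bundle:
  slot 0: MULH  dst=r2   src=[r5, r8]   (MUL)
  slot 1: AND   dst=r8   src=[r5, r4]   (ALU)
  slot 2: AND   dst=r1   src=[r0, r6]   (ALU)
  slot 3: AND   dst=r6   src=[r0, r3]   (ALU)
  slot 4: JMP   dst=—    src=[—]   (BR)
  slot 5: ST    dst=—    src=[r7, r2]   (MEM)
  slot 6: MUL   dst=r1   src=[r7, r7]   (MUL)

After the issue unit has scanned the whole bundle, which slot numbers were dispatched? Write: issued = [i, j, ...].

issued = [0, 1, 4, 5]

[0] MUL needs rd=2 wr=1: ok; after: ALU=2 MUL=0 MEM=1 BR=1, R=6, W=1
[1] ALU needs rd=2 wr=1: ok; after: ALU=1 MUL=0 MEM=1 BR=1, R=4, W=0
[2] ALU needs rd=2 wr=1: WR_PORT; after: ALU=1 MUL=0 MEM=1 BR=1, R=4, W=0
[3] ALU needs rd=2 wr=1: WR_PORT; after: ALU=1 MUL=0 MEM=1 BR=1, R=4, W=0
[4] BR needs rd=0 wr=0: ok; after: ALU=1 MUL=0 MEM=1 BR=0, R=4, W=0
[5] MEM needs rd=2 wr=0: ok; after: ALU=1 MUL=0 MEM=0 BR=0, R=2, W=0
[6] MUL needs rd=1 wr=1: FU; after: ALU=1 MUL=0 MEM=0 BR=0, R=2, W=0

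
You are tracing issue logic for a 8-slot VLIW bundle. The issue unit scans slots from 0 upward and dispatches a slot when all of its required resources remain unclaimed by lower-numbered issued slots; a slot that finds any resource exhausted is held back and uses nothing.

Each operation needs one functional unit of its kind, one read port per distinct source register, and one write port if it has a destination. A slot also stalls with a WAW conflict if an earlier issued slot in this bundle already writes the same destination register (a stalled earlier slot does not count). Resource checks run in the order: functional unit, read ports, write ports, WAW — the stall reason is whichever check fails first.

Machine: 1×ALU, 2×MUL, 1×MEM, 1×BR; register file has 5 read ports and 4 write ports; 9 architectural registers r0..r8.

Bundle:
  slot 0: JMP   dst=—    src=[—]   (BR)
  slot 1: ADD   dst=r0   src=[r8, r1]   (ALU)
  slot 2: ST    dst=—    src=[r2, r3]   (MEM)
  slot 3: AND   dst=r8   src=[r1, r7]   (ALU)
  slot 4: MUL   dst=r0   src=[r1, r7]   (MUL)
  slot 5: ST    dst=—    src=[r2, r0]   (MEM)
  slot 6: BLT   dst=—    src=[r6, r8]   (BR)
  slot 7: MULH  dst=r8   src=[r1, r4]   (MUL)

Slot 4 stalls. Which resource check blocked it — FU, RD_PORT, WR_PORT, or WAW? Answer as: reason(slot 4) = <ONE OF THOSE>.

reason(slot 4) = RD_PORT

slot 0 (BR): ISSUE — free A1,Mu2,Ld1,B0 rp5 wp4
slot 1 (ALU): ISSUE — free A0,Mu2,Ld1,B0 rp3 wp3
slot 2 (MEM): ISSUE — free A0,Mu2,Ld0,B0 rp1 wp3
slot 3 (ALU): stall FU — free A0,Mu2,Ld0,B0 rp1 wp3
slot 4 (MUL): stall RD_PORT — free A0,Mu2,Ld0,B0 rp1 wp3
slot 5 (MEM): stall FU — free A0,Mu2,Ld0,B0 rp1 wp3
slot 6 (BR): stall FU — free A0,Mu2,Ld0,B0 rp1 wp3
slot 7 (MUL): stall RD_PORT — free A0,Mu2,Ld0,B0 rp1 wp3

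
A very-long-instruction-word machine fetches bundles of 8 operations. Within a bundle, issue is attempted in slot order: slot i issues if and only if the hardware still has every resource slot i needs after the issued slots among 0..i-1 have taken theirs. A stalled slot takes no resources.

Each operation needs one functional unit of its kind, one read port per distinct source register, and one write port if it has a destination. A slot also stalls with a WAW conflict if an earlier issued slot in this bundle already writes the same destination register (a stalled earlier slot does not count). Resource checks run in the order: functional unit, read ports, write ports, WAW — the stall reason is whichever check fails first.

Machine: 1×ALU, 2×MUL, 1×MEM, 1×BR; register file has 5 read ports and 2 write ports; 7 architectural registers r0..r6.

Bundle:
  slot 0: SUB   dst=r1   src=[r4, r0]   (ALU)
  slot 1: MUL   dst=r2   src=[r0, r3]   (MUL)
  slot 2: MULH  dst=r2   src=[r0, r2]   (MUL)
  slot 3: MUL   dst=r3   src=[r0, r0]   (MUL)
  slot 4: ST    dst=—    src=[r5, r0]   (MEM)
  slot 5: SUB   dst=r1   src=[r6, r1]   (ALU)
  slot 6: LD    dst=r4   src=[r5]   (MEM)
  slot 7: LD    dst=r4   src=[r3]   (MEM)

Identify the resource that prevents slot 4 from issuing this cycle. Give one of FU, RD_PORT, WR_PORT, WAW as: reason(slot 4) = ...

reason(slot 4) = RD_PORT

  0. ALU→r1 ⇒ go  {0A/2Mu/1Ld/1B | 3r 1w}
  1. MUL→r2 ⇒ go  {0A/1Mu/1Ld/1B | 1r 0w}
  2. MUL→r2 ⇒ no(RD_PORT)  {0A/1Mu/1Ld/1B | 1r 0w}
  3. MUL→r3 ⇒ no(WR_PORT)  {0A/1Mu/1Ld/1B | 1r 0w}
  4. MEM ⇒ no(RD_PORT)  {0A/1Mu/1Ld/1B | 1r 0w}
  5. ALU→r1 ⇒ no(FU)  {0A/1Mu/1Ld/1B | 1r 0w}
  6. MEM→r4 ⇒ no(WR_PORT)  {0A/1Mu/1Ld/1B | 1r 0w}
  7. MEM→r4 ⇒ no(WR_PORT)  {0A/1Mu/1Ld/1B | 1r 0w}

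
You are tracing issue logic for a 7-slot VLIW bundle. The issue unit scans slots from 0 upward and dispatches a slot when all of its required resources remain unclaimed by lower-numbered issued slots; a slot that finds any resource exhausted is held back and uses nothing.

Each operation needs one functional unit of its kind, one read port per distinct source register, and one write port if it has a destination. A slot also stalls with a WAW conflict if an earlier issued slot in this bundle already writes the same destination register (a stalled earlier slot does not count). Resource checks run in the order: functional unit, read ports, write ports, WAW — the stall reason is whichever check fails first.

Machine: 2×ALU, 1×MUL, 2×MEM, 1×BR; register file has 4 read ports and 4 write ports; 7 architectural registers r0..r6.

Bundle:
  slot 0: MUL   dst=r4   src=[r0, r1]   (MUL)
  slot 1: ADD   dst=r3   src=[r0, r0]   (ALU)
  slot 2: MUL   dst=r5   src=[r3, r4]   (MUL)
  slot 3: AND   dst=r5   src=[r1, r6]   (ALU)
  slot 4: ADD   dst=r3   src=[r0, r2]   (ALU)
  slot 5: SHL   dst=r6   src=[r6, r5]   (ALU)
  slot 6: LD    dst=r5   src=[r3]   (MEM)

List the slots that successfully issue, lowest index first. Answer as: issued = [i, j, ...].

issued = [0, 1, 6]

(0) want 1×MUL +2rd +1wr — yes → AL2|MU0|ME2|BR1|rd2|wr3
(1) want 1×ALU +1rd +1wr — yes → AL1|MU0|ME2|BR1|rd1|wr2
(2) want 1×MUL +2rd +1wr — FU → AL1|MU0|ME2|BR1|rd1|wr2
(3) want 1×ALU +2rd +1wr — RD_PORT → AL1|MU0|ME2|BR1|rd1|wr2
(4) want 1×ALU +2rd +1wr — RD_PORT → AL1|MU0|ME2|BR1|rd1|wr2
(5) want 1×ALU +2rd +1wr — RD_PORT → AL1|MU0|ME2|BR1|rd1|wr2
(6) want 1×MEM +1rd +1wr — yes → AL1|MU0|ME1|BR1|rd0|wr1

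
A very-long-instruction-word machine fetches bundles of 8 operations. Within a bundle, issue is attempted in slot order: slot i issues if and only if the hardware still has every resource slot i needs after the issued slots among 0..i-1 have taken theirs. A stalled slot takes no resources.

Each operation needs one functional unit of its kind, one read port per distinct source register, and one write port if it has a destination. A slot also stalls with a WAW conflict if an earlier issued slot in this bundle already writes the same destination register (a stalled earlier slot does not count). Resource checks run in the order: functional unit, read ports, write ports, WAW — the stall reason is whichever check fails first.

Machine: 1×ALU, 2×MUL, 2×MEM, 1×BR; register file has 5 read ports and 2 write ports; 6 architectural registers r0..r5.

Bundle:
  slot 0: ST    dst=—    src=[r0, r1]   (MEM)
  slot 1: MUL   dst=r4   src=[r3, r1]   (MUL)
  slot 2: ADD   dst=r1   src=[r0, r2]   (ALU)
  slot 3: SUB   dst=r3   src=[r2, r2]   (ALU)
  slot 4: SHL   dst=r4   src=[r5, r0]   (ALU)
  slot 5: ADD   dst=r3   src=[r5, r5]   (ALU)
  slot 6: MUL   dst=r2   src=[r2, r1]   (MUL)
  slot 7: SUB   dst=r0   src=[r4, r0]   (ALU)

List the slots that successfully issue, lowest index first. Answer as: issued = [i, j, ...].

issued = [0, 1, 3]

  0. MEM ⇒ go  {1A/2Mu/1Ld/1B | 3r 2w}
  1. MUL→r4 ⇒ go  {1A/1Mu/1Ld/1B | 1r 1w}
  2. ALU→r1 ⇒ no(RD_PORT)  {1A/1Mu/1Ld/1B | 1r 1w}
  3. ALU→r3 ⇒ go  {0A/1Mu/1Ld/1B | 0r 0w}
  4. ALU→r4 ⇒ no(FU)  {0A/1Mu/1Ld/1B | 0r 0w}
  5. ALU→r3 ⇒ no(FU)  {0A/1Mu/1Ld/1B | 0r 0w}
  6. MUL→r2 ⇒ no(RD_PORT)  {0A/1Mu/1Ld/1B | 0r 0w}
  7. ALU→r0 ⇒ no(FU)  {0A/1Mu/1Ld/1B | 0r 0w}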